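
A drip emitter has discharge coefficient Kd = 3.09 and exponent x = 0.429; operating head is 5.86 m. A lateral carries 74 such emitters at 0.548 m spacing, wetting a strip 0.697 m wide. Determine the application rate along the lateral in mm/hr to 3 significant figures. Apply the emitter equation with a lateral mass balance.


Approach: apply the emitter equation with a lateral mass balance, q = Kd*h^x; Q = n*q; rate = Q/(n*spacing*width).
Step 1 — single emitter flow (q = Kd*h^x):
  q = 3.09 * 5.86^0.429 = 6.5976 L/hr
Step 2 — total lateral flow: Q = 74 * 6.5976 = 488.22 L/hr
Step 3 — wetted area: A = 74 * 0.548 * 0.697 = 28.265 m^2
Step 4 — application rate: Q/A = 488.22/28.265 = 17.3 mm/hr
Therefore the application rate along the lateral = 17.3 mm/hr.


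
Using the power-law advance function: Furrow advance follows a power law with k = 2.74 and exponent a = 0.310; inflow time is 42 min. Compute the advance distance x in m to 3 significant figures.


Approach: apply the power-law advance function, x = k*t^a.
x = 2.74 * 42^0.310 = 8.73 m
Therefore the advance distance x = 8.73 m.


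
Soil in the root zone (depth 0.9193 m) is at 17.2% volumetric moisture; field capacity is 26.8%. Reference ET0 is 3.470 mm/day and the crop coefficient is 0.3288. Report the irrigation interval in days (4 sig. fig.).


Approach: apply soil-water budget scheduling, SMD = (FC-theta)/100*depth*1000; ETc = ET0*Kc; interval = SMD/ETc.
Step 1 — soil moisture deficit:
  SMD = (26.8 - 17.2)/100 * 0.9193 * 1000 = 88.2528 mm
Step 2 — daily crop ET (ETc = ET0*Kc):
  ETc = 3.470 * 0.3288 = 1.14094 mm/day
Step 3 — irrigation interval (SMD/ETc):
  interval = 88.2528 / 1.14094 = 77.35 days
Therefore the irrigation interval = 77.35 days.


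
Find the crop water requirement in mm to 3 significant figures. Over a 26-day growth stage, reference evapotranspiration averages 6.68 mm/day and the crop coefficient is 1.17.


Approach: apply the crop water requirement relation, CWR = ET0 * Kc * days.
CWR = 6.68 * 1.17 * 26 = 203 mm
Therefore the crop water requirement = 203 mm.


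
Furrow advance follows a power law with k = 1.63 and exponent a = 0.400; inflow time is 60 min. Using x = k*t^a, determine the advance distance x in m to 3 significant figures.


x = 1.63 * 60^0.400 = 8.38 m
Therefore the advance distance x = 8.38 m.


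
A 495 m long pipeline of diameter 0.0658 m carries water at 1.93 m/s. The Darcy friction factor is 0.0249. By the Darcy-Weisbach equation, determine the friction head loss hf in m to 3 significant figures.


Approach: apply the Darcy-Weisbach equation, hf = f*(L/D)*(v^2/(2g)).
hf = 0.0249 * (495/0.0658) * (1.93^2 / (2*9.81))
hf = 35.6 m
Therefore the friction head loss hf = 35.6 m.


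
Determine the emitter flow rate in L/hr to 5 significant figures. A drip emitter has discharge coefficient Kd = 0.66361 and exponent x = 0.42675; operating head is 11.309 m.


Approach: apply the emitter characteristic equation, q = Kd * h^x.
q = 0.66361 * 11.309^0.42675 = 1.8684 L/hr
Therefore the emitter flow rate = 1.8684 L/hr.


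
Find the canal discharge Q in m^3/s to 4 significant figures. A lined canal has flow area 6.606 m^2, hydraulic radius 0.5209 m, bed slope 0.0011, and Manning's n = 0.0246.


Approach: apply Manning's equation, Q = (1/n)*A*R^(2/3)*S^(1/2).
Q = (1/0.0246) * 6.606 * 0.5209^(2/3) * 0.0011^(1/2) = 5.766 m^3/s
Therefore the canal discharge Q = 5.766 m^3/s.


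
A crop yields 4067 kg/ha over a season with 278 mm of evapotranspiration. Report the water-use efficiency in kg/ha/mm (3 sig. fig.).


Approach: apply the water-use efficiency ratio, WUE = yield/ET.
WUE = 4067 / 278 = 14.6 kg/ha/mm
Therefore the water-use efficiency = 14.6 kg/ha/mm.


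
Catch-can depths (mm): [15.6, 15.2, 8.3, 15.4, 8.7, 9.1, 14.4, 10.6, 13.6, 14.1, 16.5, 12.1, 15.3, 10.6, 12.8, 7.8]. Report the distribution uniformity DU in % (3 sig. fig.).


Approach: apply the low-quarter distribution uniformity, DU = (mean of lowest quarter of readings / overall mean)*100.
sorted lowest 4 of 16: [7.8, 8.3, 8.7, 9.1] -> mean = 8.4750 mm
overall mean = 12.506 mm
DU = (8.4750/12.506)*100 = 67.8 %
Therefore the distribution uniformity DU = 67.8 %.


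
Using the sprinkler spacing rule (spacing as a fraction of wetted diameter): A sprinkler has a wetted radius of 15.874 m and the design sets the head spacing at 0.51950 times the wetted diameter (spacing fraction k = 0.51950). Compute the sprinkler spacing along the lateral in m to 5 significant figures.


Approach: apply the sprinkler spacing rule (spacing as a fraction of wetted diameter), S = k*(2*R).
S = 0.51950 * (2 * 15.874) = 16.493 m
Therefore the sprinkler spacing along the lateral = 16.493 m.


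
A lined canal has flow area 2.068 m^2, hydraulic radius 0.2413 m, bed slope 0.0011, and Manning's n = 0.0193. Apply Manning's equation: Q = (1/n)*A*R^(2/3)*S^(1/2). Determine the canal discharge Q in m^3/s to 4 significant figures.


Q = (1/0.0193) * 2.068 * 0.2413^(2/3) * 0.0011^(1/2) = 1.377 m^3/s
Therefore the canal discharge Q = 1.377 m^3/s.


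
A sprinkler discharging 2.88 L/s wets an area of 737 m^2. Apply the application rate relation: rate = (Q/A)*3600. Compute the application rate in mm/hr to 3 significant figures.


rate = (2.88 / 737) * 3600 = 14.1 mm/hr
Therefore the application rate = 14.1 mm/hr.


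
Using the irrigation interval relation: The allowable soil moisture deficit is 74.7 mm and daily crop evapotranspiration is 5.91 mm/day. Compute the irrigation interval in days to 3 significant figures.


Approach: apply the irrigation interval relation, interval = SMD / ETc.
interval = 74.7 / 5.91 = 12.6 days
Therefore the irrigation interval = 12.6 days.


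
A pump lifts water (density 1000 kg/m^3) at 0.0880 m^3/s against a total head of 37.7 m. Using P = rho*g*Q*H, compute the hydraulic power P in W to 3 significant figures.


P = 1000 * 9.81 * 0.0880 * 37.7 = 32500 W
Therefore the hydraulic power P = 32500 W.


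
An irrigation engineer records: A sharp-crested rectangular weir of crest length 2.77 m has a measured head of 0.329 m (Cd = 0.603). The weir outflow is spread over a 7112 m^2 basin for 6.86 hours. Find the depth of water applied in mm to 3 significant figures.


Approach: apply the rectangular weir equation with a volume-to-depth conversion, Q = (2/3)*Cd*L*sqrt(2g)*H^1.5; d = Q*t/A * 1000.
Step 1 — weir discharge:
  Q = (2/3)*0.603*2.77*sqrt(2*9.81)*0.329^1.5 = 0.93078 m^3/s
Step 2 — volume: V = 0.93078 * 6.86*3600 = 22987 m^3
Step 3 — depth: d = V/A * 1000 = 22987/7112 * 1000 = 3230 mm
Therefore the depth of water applied = 3230 mm.


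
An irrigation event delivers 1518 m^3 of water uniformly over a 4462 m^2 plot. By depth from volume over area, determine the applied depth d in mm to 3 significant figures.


Approach: apply depth from volume over area, d = (V/A)*1000.
d = (1518 / 4462) * 1000 = 340 mm
Therefore the applied depth d = 340 mm.


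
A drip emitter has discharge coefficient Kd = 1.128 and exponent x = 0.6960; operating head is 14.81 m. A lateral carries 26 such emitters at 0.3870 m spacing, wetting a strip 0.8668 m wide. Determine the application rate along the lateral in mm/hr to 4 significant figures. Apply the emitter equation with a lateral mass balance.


Approach: apply the emitter equation with a lateral mass balance, q = Kd*h^x; Q = n*q; rate = Q/(n*spacing*width).
Step 1 — single emitter flow (q = Kd*h^x):
  q = 1.128 * 14.81^0.6960 = 7.36233 L/hr
Step 2 — total lateral flow: Q = 26 * 7.36233 = 191.421 L/hr
Step 3 — wetted area: A = 26 * 0.3870 * 0.8668 = 8.72174 m^2
Step 4 — application rate: Q/A = 191.421/8.72174 = 21.95 mm/hr
Therefore the application rate along the lateral = 21.95 mm/hr.


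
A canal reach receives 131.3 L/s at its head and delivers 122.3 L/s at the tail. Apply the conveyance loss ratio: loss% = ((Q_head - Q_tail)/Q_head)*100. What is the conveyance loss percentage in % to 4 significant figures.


loss = ((131.3 - 122.3)/131.3)*100 = 6.855 %
Therefore the conveyance loss percentage = 6.855 %.


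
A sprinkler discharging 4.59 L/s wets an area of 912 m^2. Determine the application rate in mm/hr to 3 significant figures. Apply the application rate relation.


Approach: apply the application rate relation, rate = (Q/A)*3600.
rate = (4.59 / 912) * 3600 = 18.1 mm/hr
Therefore the application rate = 18.1 mm/hr.


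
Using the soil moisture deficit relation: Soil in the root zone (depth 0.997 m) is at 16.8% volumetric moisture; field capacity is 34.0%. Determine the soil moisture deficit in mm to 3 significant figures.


Approach: apply the soil moisture deficit relation, SMD = (FC - theta)/100 * depth * 1000.
SMD = (34.0 - 16.8)/100 * 0.997 * 1000 = 171 mm
Therefore the soil moisture deficit = 171 mm.


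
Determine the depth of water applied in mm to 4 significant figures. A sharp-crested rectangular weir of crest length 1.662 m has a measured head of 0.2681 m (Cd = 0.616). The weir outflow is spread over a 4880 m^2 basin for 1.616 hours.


Approach: apply the rectangular weir equation with a volume-to-depth conversion, Q = (2/3)*Cd*L*sqrt(2g)*H^1.5; d = Q*t/A * 1000.
Step 1 — weir discharge:
  Q = (2/3)*0.616*1.662*sqrt(2*9.81)*0.2681^1.5 = 0.419677 m^3/s
Step 2 — volume: V = 0.419677 * 1.616*3600 = 2441.51 m^3
Step 3 — depth: d = V/A * 1000 = 2441.51/4880 * 1000 = 500.3 mm
Therefore the depth of water applied = 500.3 mm.


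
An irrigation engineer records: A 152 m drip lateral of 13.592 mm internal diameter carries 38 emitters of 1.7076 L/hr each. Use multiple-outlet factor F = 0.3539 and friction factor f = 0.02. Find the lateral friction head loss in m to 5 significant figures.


Approach: apply Darcy-Weisbach with the multiple-outlet F-factor, Q = n*q/(3600*1000) m^3/s; v = Q/A; hf = F*f*(L/D)*(v^2/(2g)).
Q = 38*1.7076/(3600*1000) = 1.802467e-05 m^3/s
A = pi*(13.592e-3/2)^2 = 1.450964e-04 m^2, so v = Q/A = 0.1242255 m/s
hf = 0.3539*0.02*(152/0.013592)*(0.1242255^2/(2*9.81)) = 0.062258 m
Therefore the lateral friction head loss = 0.062258 m.


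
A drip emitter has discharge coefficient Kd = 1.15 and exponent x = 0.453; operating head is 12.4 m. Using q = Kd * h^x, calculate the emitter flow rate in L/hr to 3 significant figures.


q = 1.15 * 12.4^0.453 = 3.60 L/hr
Therefore the emitter flow rate = 3.60 L/hr.


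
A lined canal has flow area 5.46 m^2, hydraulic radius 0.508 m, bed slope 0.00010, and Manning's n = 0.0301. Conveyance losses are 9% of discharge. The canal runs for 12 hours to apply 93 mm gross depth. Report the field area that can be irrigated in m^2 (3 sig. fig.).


Approach: apply Manning's equation with a conveyance and depth budget, Q = (1/n)*A*R^(2/3)*S^(1/2); Q_field = Q*(1-loss); Area = Q_field*t/(d/1000).
Step 1 — canal discharge (Manning's equation):
  Q = (1/0.0301) * 5.46 * 0.508^(2/3) * 0.00010^(1/2) = 1.1549 m^3/s
Step 2 — delivered flow: Q_field = 1.1549*(1 - 9/100) = 1.0509 m^3/s
Step 3 — volume delivered: V = 1.0509 * 12*3600 = 45400 m^3
Step 4 — area served: A = V / (depth/1000) = 45400 / 0.093 = 488000 m^2
Therefore the field area that can be irrigated = 488000 m^2.


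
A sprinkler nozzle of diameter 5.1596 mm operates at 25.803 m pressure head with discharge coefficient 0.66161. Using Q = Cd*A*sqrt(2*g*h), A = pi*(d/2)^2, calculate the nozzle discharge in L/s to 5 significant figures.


A = pi*(5.1596e-3/2)^2 = 2.090846e-05 m^2
Q = 0.66161 * 2.090846e-05 * sqrt(2*9.81*25.803) * 1000 = 0.31125 L/s
Therefore the nozzle discharge = 0.31125 L/s.


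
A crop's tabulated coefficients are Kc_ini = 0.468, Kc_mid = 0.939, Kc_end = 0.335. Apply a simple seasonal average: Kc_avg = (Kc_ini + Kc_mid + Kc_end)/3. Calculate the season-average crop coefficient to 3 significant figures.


Kc_avg = (0.468 + 0.939 + 0.335)/3 = 0.581
Therefore the season-average crop coefficient = 0.581.


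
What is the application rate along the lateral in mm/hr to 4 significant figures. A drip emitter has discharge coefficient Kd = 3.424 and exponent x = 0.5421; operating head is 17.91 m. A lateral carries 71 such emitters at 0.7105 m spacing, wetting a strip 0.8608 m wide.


Approach: apply the emitter equation with a lateral mass balance, q = Kd*h^x; Q = n*q; rate = Q/(n*spacing*width).
Step 1 — single emitter flow (q = Kd*h^x):
  q = 3.424 * 17.91^0.5421 = 16.3620 L/hr
Step 2 — total lateral flow: Q = 71 * 16.3620 = 1161.70 L/hr
Step 3 — wetted area: A = 71 * 0.7105 * 0.8608 = 43.4235 m^2
Step 4 — application rate: Q/A = 1161.70/43.4235 = 26.75 mm/hr
Therefore the application rate along the lateral = 26.75 mm/hr.


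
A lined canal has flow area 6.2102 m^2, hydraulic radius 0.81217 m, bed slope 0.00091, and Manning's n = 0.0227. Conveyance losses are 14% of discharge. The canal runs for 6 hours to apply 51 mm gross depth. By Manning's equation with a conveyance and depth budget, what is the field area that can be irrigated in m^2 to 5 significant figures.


Approach: apply Manning's equation with a conveyance and depth budget, Q = (1/n)*A*R^(2/3)*S^(1/2); Q_field = Q*(1-loss); Area = Q_field*t/(d/1000).
Step 1 — canal discharge (Manning's equation):
  Q = (1/0.0227) * 6.2102 * 0.81217^(2/3) * 0.00091^(1/2) = 7.183979 m^3/s
Step 2 — delivered flow: Q_field = 7.183979*(1 - 14/100) = 6.178222 m^3/s
Step 3 — volume delivered: V = 6.178222 * 6*3600 = 133449.6 m^3
Step 4 — area served: A = V / (depth/1000) = 133449.6 / 0.051 = 2616700 m^2
Therefore the field area that can be irrigated = 2616700 m^2.


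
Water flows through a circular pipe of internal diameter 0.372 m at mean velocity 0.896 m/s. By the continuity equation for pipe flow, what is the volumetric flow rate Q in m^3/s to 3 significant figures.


Approach: apply the continuity equation for pipe flow, Q = A * v with A = pi*(D/2)^2.
A = pi*(0.372/2)^2 = 0.10869 m^2
Q = 0.10869 * 0.896 = 0.0974 m^3/s
Therefore the volumetric flow rate Q = 0.0974 m^3/s.


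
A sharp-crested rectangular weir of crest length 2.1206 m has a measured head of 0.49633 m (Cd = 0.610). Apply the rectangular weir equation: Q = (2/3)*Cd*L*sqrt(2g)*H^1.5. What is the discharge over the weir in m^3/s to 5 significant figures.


Q = (2/3)*0.610*2.1206*sqrt(2*9.81)*0.49633^1.5 = 1.3357 m^3/s
Therefore the discharge over the weir = 1.3357 m^3/s.


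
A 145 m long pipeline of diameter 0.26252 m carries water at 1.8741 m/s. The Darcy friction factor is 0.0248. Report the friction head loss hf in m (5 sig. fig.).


Approach: apply the Darcy-Weisbach equation, hf = f*(L/D)*(v^2/(2g)).
hf = 0.0248 * (145/0.26252) * (1.8741^2 / (2*9.81))
hf = 2.4521 m
Therefore the friction head loss hf = 2.4521 m.


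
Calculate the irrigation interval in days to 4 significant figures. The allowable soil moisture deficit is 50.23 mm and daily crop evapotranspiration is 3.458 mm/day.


Approach: apply the irrigation interval relation, interval = SMD / ETc.
interval = 50.23 / 3.458 = 14.53 days
Therefore the irrigation interval = 14.53 days.


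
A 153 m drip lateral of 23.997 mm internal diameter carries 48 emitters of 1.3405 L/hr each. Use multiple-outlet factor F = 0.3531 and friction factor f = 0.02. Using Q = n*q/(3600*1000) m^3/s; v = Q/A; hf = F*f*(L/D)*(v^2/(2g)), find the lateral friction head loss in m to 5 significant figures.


Q = 48*1.3405/(3600*1000) = 1.787333e-05 m^3/s
A = pi*(23.997e-3/2)^2 = 4.522763e-04 m^2, so v = Q/A = 0.03951862 m/s
hf = 0.3531*0.02*(153/0.023997)*(0.03951862^2/(2*9.81)) = 0.0035840 m
Therefore the lateral friction head loss = 0.0035840 m.


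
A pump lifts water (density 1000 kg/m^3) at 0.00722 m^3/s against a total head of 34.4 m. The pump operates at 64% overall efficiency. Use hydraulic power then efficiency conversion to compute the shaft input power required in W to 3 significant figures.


Approach: apply hydraulic power then efficiency conversion, P = rho*g*Q*H; P_in = P/eta.
Step 1 — hydraulic power (P = rho*g*Q*H):
  P = 1000 * 9.81 * 0.00722 * 34.4 = 2436.5 W
Step 2 — input power: P_in = P/eta = 2436.5 / 0.64 = 3810 W
Therefore the shaft input power required = 3810 W.


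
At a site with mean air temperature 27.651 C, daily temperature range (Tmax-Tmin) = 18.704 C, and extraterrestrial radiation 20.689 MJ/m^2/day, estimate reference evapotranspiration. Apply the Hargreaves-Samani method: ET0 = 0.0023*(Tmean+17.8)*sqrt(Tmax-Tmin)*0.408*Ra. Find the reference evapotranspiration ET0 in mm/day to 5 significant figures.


ET0 = 0.0023*(27.651+17.8)*sqrt(18.704)*0.408*20.689 = 3.8163 mm/day
Therefore the reference evapotranspiration ET0 = 3.8163 mm/day.


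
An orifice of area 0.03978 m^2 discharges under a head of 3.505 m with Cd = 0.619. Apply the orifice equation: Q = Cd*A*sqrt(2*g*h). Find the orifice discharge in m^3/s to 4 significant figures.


Q = 0.619 * 0.03978 * sqrt(2*9.81*3.505) = 0.2042 m^3/s
Therefore the orifice discharge = 0.2042 m^3/s.


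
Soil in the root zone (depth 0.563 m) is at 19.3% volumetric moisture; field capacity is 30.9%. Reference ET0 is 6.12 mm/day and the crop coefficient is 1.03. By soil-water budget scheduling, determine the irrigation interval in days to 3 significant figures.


Approach: apply soil-water budget scheduling, SMD = (FC-theta)/100*depth*1000; ETc = ET0*Kc; interval = SMD/ETc.
Step 1 — soil moisture deficit:
  SMD = (30.9 - 19.3)/100 * 0.563 * 1000 = 65.308 mm
Step 2 — daily crop ET (ETc = ET0*Kc):
  ETc = 6.12 * 1.03 = 6.3036 mm/day
Step 3 — irrigation interval (SMD/ETc):
  interval = 65.308 / 6.3036 = 10.4 days
Therefore the irrigation interval = 10.4 days.


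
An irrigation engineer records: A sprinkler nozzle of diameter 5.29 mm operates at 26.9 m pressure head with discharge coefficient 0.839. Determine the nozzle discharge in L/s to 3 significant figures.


Approach: apply the orifice equation, Q = Cd*A*sqrt(2*g*h), A = pi*(d/2)^2.
A = pi*(5.29e-3/2)^2 = 2.1979e-05 m^2
Q = 0.839 * 2.1979e-05 * sqrt(2*9.81*26.9) * 1000 = 0.424 L/s
Therefore the nozzle discharge = 0.424 L/s.


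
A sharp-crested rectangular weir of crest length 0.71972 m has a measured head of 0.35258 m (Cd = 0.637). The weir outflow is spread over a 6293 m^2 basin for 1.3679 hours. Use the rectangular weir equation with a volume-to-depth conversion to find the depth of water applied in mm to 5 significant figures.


Approach: apply the rectangular weir equation with a volume-to-depth conversion, Q = (2/3)*Cd*L*sqrt(2g)*H^1.5; d = Q*t/A * 1000.
Step 1 — weir discharge:
  Q = (2/3)*0.637*0.71972*sqrt(2*9.81)*0.35258^1.5 = 0.2834313 m^3/s
Step 2 — volume: V = 0.2834313 * 1.3679*3600 = 1395.740 m^3
Step 3 — depth: d = V/A * 1000 = 1395.740/6293 * 1000 = 221.79 mm
Therefore the depth of water applied = 221.79 mm.


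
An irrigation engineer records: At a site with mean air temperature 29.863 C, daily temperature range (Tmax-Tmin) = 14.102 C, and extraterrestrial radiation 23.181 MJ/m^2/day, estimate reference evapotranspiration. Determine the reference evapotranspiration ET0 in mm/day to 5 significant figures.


Approach: apply the Hargreaves-Samani method, ET0 = 0.0023*(Tmean+17.8)*sqrt(Tmax-Tmin)*0.408*Ra.
ET0 = 0.0023*(29.863+17.8)*sqrt(14.102)*0.408*23.181 = 3.8935 mm/day
Therefore the reference evapotranspiration ET0 = 3.8935 mm/day.


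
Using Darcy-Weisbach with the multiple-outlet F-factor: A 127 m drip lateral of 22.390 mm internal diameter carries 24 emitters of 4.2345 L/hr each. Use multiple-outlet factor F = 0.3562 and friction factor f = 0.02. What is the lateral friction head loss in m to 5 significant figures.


Approach: apply Darcy-Weisbach with the multiple-outlet F-factor, Q = n*q/(3600*1000) m^3/s; v = Q/A; hf = F*f*(L/D)*(v^2/(2g)).
Q = 24*4.2345/(3600*1000) = 2.823000e-05 m^3/s
A = pi*(22.390e-3/2)^2 = 3.937296e-04 m^2, so v = Q/A = 0.07169895 m/s
hf = 0.3562*0.02*(127/0.022390)*(0.07169895^2/(2*9.81)) = 0.010588 m
Therefore the lateral friction head loss = 0.010588 m.


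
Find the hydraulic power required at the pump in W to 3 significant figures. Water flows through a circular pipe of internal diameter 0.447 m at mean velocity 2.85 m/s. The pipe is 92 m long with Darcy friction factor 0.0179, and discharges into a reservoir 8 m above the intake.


Approach: apply continuity + Darcy-Weisbach + hydraulic power, Q = A*v; hf = f*(L/D)*(v^2/(2g)); H = static + hf; P = rho*g*Q*H.
Step 1 — flow rate (continuity, Q = A*v):
  A = pi*(0.447/2)^2 = 0.15693 m^2
  Q = 0.15693 * 2.85 = 0.44725 m^3/s
Step 2 — friction head loss (Darcy-Weisbach):
  hf = 0.0179 * (92/0.447) * (2.85^2 / (2*9.81))
  hf = 1.5252 m
Step 3 — total head: H = 8 + 1.5252 = 9.5252 m
Step 4 — hydraulic power (P = rho*g*Q*H):
  P = 1000 * 9.81 * 0.44725 * 9.5252 = 41800 W
Therefore the hydraulic power required at the pump = 41800 W.


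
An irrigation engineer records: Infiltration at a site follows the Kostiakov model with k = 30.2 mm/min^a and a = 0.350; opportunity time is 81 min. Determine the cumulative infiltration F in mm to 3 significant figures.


Approach: apply the Kostiakov infiltration equation, F = k*t^a.
F = 30.2 * 81^0.350 = 141 mm
Therefore the cumulative infiltration F = 141 mm.


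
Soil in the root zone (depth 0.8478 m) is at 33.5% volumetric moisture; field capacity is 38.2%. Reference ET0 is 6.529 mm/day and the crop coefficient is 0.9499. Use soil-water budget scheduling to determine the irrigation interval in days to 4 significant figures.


Approach: apply soil-water budget scheduling, SMD = (FC-theta)/100*depth*1000; ETc = ET0*Kc; interval = SMD/ETc.
Step 1 — soil moisture deficit:
  SMD = (38.2 - 33.5)/100 * 0.8478 * 1000 = 39.8466 mm
Step 2 — daily crop ET (ETc = ET0*Kc):
  ETc = 6.529 * 0.9499 = 6.20190 mm/day
Step 3 — irrigation interval (SMD/ETc):
  interval = 39.8466 / 6.20190 = 6.425 days
Therefore the irrigation interval = 6.425 days.


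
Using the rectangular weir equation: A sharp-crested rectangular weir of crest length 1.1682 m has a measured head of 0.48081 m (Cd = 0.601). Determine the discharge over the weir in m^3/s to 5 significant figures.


Approach: apply the rectangular weir equation, Q = (2/3)*Cd*L*sqrt(2g)*H^1.5.
Q = (2/3)*0.601*1.1682*sqrt(2*9.81)*0.48081^1.5 = 0.69121 m^3/s
Therefore the discharge over the weir = 0.69121 m^3/s.


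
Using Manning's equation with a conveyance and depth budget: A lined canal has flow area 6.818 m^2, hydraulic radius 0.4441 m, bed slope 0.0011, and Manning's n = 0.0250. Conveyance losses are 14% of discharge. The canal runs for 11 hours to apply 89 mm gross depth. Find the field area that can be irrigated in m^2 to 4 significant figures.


Approach: apply Manning's equation with a conveyance and depth budget, Q = (1/n)*A*R^(2/3)*S^(1/2); Q_field = Q*(1-loss); Area = Q_field*t/(d/1000).
Step 1 — canal discharge (Manning's equation):
  Q = (1/0.0250) * 6.818 * 0.4441^(2/3) * 0.0011^(1/2) = 5.26503 m^3/s
Step 2 — delivered flow: Q_field = 5.26503*(1 - 14/100) = 4.52792 m^3/s
Step 3 — volume delivered: V = 4.52792 * 11*3600 = 179306 m^3
Step 4 — area served: A = V / (depth/1000) = 179306 / 0.089 = 2015000 m^2
Therefore the field area that can be irrigated = 2015000 m^2.


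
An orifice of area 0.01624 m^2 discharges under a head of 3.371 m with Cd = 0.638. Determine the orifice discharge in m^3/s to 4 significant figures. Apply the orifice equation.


Approach: apply the orifice equation, Q = Cd*A*sqrt(2*g*h).
Q = 0.638 * 0.01624 * sqrt(2*9.81*3.371) = 0.08426 m^3/s
Therefore the orifice discharge = 0.08426 m^3/s.


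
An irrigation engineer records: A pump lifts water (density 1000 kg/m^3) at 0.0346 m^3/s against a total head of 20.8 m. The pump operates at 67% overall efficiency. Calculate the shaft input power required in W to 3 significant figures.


Approach: apply hydraulic power then efficiency conversion, P = rho*g*Q*H; P_in = P/eta.
Step 1 — hydraulic power (P = rho*g*Q*H):
  P = 1000 * 9.81 * 0.0346 * 20.8 = 7060.1 W
Step 2 — input power: P_in = P/eta = 7060.1 / 0.67 = 10500 W
Therefore the shaft input power required = 10500 W.


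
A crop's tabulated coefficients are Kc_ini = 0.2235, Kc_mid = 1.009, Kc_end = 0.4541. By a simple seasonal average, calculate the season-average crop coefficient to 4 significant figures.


Approach: apply a simple seasonal average, Kc_avg = (Kc_ini + Kc_mid + Kc_end)/3.
Kc_avg = (0.2235 + 1.009 + 0.4541)/3 = 0.5622
Therefore the season-average crop coefficient = 0.5622.


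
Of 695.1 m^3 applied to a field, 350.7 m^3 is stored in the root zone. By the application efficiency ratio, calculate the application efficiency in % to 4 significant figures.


Approach: apply the application efficiency ratio, Ea = (stored/applied)*100.
Ea = (350.7/695.1)*100 = 50.45 %
Therefore the application efficiency = 50.45 %.


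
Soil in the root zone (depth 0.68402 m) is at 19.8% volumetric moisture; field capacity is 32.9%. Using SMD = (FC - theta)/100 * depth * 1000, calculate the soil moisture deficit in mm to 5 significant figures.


SMD = (32.9 - 19.8)/100 * 0.68402 * 1000 = 89.607 mm
Therefore the soil moisture deficit = 89.607 mm.


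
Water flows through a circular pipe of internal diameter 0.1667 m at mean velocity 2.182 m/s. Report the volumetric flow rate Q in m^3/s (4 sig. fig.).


Approach: apply the continuity equation for pipe flow, Q = A * v with A = pi*(D/2)^2.
A = pi*(0.1667/2)^2 = 0.0218253 m^2
Q = 0.0218253 * 2.182 = 0.04762 m^3/s
Therefore the volumetric flow rate Q = 0.04762 m^3/s.


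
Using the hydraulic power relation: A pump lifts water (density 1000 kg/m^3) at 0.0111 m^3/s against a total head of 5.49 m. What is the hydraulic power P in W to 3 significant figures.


Approach: apply the hydraulic power relation, P = rho*g*Q*H.
P = 1000 * 9.81 * 0.0111 * 5.49 = 598 W
Therefore the hydraulic power P = 598 W.


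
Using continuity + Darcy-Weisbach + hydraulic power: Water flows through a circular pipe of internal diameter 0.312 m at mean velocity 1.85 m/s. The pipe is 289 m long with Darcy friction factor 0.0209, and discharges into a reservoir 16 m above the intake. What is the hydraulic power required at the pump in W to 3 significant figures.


Approach: apply continuity + Darcy-Weisbach + hydraulic power, Q = A*v; hf = f*(L/D)*(v^2/(2g)); H = static + hf; P = rho*g*Q*H.
Step 1 — flow rate (continuity, Q = A*v):
  A = pi*(0.312/2)^2 = 0.076454 m^2
  Q = 0.076454 * 1.85 = 0.14144 m^3/s
Step 2 — friction head loss (Darcy-Weisbach):
  hf = 0.0209 * (289/0.312) * (1.85^2 / (2*9.81))
  hf = 3.3770 m
Step 3 — total head: H = 16 + 3.3770 = 19.377 m
Step 4 — hydraulic power (P = rho*g*Q*H):
  P = 1000 * 9.81 * 0.14144 * 19.377 = 26900 W
Therefore the hydraulic power required at the pump = 26900 W.


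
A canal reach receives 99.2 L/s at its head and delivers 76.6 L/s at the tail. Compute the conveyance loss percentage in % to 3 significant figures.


Approach: apply the conveyance loss ratio, loss% = ((Q_head - Q_tail)/Q_head)*100.
loss = ((99.2 - 76.6)/99.2)*100 = 22.8 %
Therefore the conveyance loss percentage = 22.8 %.


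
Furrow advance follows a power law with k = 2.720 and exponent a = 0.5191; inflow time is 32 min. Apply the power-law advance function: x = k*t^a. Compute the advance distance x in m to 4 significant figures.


x = 2.720 * 32^0.5191 = 16.44 m
Therefore the advance distance x = 16.44 m.


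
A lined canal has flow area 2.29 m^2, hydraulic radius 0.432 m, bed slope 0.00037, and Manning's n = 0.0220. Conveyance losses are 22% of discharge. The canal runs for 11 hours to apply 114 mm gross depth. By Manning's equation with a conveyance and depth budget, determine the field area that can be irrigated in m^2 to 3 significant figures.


Approach: apply Manning's equation with a conveyance and depth budget, Q = (1/n)*A*R^(2/3)*S^(1/2); Q_field = Q*(1-loss); Area = Q_field*t/(d/1000).
Step 1 — canal discharge (Manning's equation):
  Q = (1/0.0220) * 2.29 * 0.432^(2/3) * 0.00037^(1/2) = 1.1442 m^3/s
Step 2 — delivered flow: Q_field = 1.1442*(1 - 22/100) = 0.89248 m^3/s
Step 3 — volume delivered: V = 0.89248 * 11*3600 = 35342 m^3
Step 4 — area served: A = V / (depth/1000) = 35342 / 0.114 = 310000 m^2
Therefore the field area that can be irrigated = 310000 m^2.


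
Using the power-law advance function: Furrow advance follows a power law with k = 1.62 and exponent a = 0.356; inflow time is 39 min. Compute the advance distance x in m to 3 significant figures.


Approach: apply the power-law advance function, x = k*t^a.
x = 1.62 * 39^0.356 = 5.97 m
Therefore the advance distance x = 5.97 m.


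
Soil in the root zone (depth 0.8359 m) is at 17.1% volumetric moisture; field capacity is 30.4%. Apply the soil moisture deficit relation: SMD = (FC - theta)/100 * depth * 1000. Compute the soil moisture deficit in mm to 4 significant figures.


SMD = (30.4 - 17.1)/100 * 0.8359 * 1000 = 111.2 mm
Therefore the soil moisture deficit = 111.2 mm.


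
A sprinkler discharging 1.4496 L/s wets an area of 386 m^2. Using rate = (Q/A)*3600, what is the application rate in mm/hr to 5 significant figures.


rate = (1.4496 / 386) * 3600 = 13.520 mm/hr
Therefore the application rate = 13.520 mm/hr.


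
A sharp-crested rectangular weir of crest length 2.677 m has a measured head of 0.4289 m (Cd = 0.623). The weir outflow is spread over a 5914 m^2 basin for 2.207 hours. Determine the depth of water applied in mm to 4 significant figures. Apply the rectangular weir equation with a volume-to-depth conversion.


Approach: apply the rectangular weir equation with a volume-to-depth conversion, Q = (2/3)*Cd*L*sqrt(2g)*H^1.5; d = Q*t/A * 1000.
Step 1 — weir discharge:
  Q = (2/3)*0.623*2.677*sqrt(2*9.81)*0.4289^1.5 = 1.38334 m^3/s
Step 2 — volume: V = 1.38334 * 2.207*3600 = 10990.9 m^3
Step 3 — depth: d = V/A * 1000 = 10990.9/5914 * 1000 = 1858 mm
Therefore the depth of water applied = 1858 mm.


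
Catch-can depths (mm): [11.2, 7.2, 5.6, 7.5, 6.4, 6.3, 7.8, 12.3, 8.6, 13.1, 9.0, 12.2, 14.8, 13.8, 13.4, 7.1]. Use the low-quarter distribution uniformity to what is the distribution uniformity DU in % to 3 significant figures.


Approach: apply the low-quarter distribution uniformity, DU = (mean of lowest quarter of readings / overall mean)*100.
sorted lowest 4 of 16: [5.6, 6.3, 6.4, 7.1] -> mean = 6.3500 mm
overall mean = 9.7688 mm
DU = (6.3500/9.7688)*100 = 65.0 %
Therefore the distribution uniformity DU = 65.0 %.


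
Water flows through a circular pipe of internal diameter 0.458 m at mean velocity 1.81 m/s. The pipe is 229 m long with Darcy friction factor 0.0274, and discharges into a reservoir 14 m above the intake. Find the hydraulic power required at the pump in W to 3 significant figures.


Approach: apply continuity + Darcy-Weisbach + hydraulic power, Q = A*v; hf = f*(L/D)*(v^2/(2g)); H = static + hf; P = rho*g*Q*H.
Step 1 — flow rate (continuity, Q = A*v):
  A = pi*(0.458/2)^2 = 0.16475 m^2
  Q = 0.16475 * 1.81 = 0.29819 m^3/s
Step 2 — friction head loss (Darcy-Weisbach):
  hf = 0.0274 * (229/0.458) * (1.81^2 / (2*9.81))
  hf = 2.2876 m
Step 3 — total head: H = 14 + 2.2876 = 16.288 m
Step 4 — hydraulic power (P = rho*g*Q*H):
  P = 1000 * 9.81 * 0.29819 * 16.288 = 47600 W
Therefore the hydraulic power required at the pump = 47600 W.


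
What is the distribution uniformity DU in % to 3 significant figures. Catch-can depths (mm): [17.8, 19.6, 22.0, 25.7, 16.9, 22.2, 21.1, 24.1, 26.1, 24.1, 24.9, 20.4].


Approach: apply the low-quarter distribution uniformity, DU = (mean of lowest quarter of readings / overall mean)*100.
sorted lowest 3 of 12: [16.9, 17.8, 19.6] -> mean = 18.100 mm
overall mean = 22.075 mm
DU = (18.100/22.075)*100 = 82.0 %
Therefore the distribution uniformity DU = 82.0 %.


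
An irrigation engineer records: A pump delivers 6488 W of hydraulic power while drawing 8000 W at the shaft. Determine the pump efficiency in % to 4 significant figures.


Approach: apply the efficiency ratio, eta = (P_out/P_in)*100.
eta = (6488 / 8000) * 100 = 81.10 %
Therefore the pump efficiency = 81.10 %.


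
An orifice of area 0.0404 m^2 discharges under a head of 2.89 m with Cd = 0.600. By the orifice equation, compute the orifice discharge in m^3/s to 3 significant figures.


Approach: apply the orifice equation, Q = Cd*A*sqrt(2*g*h).
Q = 0.600 * 0.0404 * sqrt(2*9.81*2.89) = 0.183 m^3/s
Therefore the orifice discharge = 0.183 m^3/s.


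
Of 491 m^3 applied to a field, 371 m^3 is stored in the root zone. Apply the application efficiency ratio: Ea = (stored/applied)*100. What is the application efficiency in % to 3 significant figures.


Ea = (371/491)*100 = 75.6 %
Therefore the application efficiency = 75.6 %.


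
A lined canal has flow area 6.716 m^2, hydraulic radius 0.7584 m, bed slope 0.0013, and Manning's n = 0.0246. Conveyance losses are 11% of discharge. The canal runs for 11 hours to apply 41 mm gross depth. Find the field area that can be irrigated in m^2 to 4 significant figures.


Approach: apply Manning's equation with a conveyance and depth budget, Q = (1/n)*A*R^(2/3)*S^(1/2); Q_field = Q*(1-loss); Area = Q_field*t/(d/1000).
Step 1 — canal discharge (Manning's equation):
  Q = (1/0.0246) * 6.716 * 0.7584^(2/3) * 0.0013^(1/2) = 8.18615 m^3/s
Step 2 — delivered flow: Q_field = 8.18615*(1 - 11/100) = 7.28567 m^3/s
Step 3 — volume delivered: V = 7.28567 * 11*3600 = 288513 m^3
Step 4 — area served: A = V / (depth/1000) = 288513 / 0.041 = 7037000 m^2
Therefore the field area that can be irrigated = 7037000 m^2.


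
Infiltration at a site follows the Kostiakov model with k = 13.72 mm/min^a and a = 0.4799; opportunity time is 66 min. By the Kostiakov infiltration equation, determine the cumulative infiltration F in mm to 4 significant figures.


Approach: apply the Kostiakov infiltration equation, F = k*t^a.
F = 13.72 * 66^0.4799 = 102.5 mm
Therefore the cumulative infiltration F = 102.5 mm.


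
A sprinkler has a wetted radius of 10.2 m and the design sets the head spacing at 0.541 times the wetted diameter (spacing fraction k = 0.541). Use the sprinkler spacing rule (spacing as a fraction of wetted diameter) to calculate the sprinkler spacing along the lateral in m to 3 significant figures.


Approach: apply the sprinkler spacing rule (spacing as a fraction of wetted diameter), S = k*(2*R).
S = 0.541 * (2 * 10.2) = 11.0 m
Therefore the sprinkler spacing along the lateral = 11.0 m.


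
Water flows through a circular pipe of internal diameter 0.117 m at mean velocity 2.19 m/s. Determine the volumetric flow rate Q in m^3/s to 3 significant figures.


Approach: apply the continuity equation for pipe flow, Q = A * v with A = pi*(D/2)^2.
A = pi*(0.117/2)^2 = 0.010751 m^2
Q = 0.010751 * 2.19 = 0.0235 m^3/s
Therefore the volumetric flow rate Q = 0.0235 m^3/s.


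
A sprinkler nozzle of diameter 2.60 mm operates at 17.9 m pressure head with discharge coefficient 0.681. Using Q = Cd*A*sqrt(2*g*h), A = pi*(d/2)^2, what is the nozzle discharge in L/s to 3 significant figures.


A = pi*(2.60e-3/2)^2 = 5.3093e-06 m^2
Q = 0.681 * 5.3093e-06 * sqrt(2*9.81*17.9) * 1000 = 0.0678 L/s
Therefore the nozzle discharge = 0.0678 L/s.


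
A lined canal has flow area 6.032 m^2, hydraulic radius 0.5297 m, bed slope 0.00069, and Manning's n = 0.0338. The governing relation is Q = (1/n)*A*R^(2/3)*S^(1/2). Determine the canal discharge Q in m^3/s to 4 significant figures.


Q = (1/0.0338) * 6.032 * 0.5297^(2/3) * 0.00069^(1/2) = 3.069 m^3/s
Therefore the canal discharge Q = 3.069 m^3/s.


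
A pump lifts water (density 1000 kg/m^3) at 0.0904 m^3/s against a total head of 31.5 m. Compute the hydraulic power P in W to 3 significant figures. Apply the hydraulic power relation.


Approach: apply the hydraulic power relation, P = rho*g*Q*H.
P = 1000 * 9.81 * 0.0904 * 31.5 = 27900 W
Therefore the hydraulic power P = 27900 W.


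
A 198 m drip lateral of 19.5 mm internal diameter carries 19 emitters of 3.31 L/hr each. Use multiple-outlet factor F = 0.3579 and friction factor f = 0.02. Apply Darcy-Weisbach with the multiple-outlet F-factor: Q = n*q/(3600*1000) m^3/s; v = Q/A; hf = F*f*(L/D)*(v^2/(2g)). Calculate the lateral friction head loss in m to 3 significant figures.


Q = 19*3.31/(3600*1000) = 1.7469e-05 m^3/s
A = pi*(19.5e-3/2)^2 = 2.9865e-04 m^2, so v = Q/A = 0.058495 m/s
hf = 0.3579*0.02*(198/0.0195)*(0.058495^2/(2*9.81)) = 0.0127 m
Therefore the lateral friction head loss = 0.0127 m.


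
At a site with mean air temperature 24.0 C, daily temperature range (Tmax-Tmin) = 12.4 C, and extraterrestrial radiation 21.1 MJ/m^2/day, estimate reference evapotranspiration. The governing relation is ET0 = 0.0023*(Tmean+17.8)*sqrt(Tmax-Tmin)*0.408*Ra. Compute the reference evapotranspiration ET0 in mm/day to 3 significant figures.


ET0 = 0.0023*(24.0+17.8)*sqrt(12.4)*0.408*21.1 = 2.91 mm/day
Therefore the reference evapotranspiration ET0 = 2.91 mm/day.


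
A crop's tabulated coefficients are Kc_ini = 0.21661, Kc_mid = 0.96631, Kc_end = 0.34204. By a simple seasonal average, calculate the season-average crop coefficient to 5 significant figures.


Approach: apply a simple seasonal average, Kc_avg = (Kc_ini + Kc_mid + Kc_end)/3.
Kc_avg = (0.21661 + 0.96631 + 0.34204)/3 = 0.50832
Therefore the season-average crop coefficient = 0.50832.


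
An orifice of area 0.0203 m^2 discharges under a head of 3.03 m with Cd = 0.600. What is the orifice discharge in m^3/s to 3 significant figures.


Approach: apply the orifice equation, Q = Cd*A*sqrt(2*g*h).
Q = 0.600 * 0.0203 * sqrt(2*9.81*3.03) = 0.0939 m^3/s
Therefore the orifice discharge = 0.0939 m^3/s.


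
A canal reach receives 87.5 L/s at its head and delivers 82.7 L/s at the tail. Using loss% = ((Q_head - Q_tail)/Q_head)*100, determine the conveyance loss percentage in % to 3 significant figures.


loss = ((87.5 - 82.7)/87.5)*100 = 5.49 %
Therefore the conveyance loss percentage = 5.49 %.


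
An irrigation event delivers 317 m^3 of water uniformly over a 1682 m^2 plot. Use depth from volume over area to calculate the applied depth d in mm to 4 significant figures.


Approach: apply depth from volume over area, d = (V/A)*1000.
d = (317 / 1682) * 1000 = 188.5 mm
Therefore the applied depth d = 188.5 mm.


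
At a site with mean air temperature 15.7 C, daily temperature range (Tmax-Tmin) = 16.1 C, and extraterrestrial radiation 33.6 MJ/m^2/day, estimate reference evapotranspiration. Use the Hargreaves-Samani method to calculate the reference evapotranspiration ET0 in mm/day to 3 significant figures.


Approach: apply the Hargreaves-Samani method, ET0 = 0.0023*(Tmean+17.8)*sqrt(Tmax-Tmin)*0.408*Ra.
ET0 = 0.0023*(15.7+17.8)*sqrt(16.1)*0.408*33.6 = 4.24 mm/day
Therefore the reference evapotranspiration ET0 = 4.24 mm/day.


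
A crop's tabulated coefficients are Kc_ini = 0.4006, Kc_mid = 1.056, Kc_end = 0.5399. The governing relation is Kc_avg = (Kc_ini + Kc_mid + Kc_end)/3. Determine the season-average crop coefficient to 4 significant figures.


Kc_avg = (0.4006 + 1.056 + 0.5399)/3 = 0.6655
Therefore the season-average crop coefficient = 0.6655.


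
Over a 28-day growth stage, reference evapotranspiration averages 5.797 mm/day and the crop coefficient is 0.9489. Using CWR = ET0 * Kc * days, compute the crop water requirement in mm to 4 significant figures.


CWR = 5.797 * 0.9489 * 28 = 154.0 mm
Therefore the crop water requirement = 154.0 mm.


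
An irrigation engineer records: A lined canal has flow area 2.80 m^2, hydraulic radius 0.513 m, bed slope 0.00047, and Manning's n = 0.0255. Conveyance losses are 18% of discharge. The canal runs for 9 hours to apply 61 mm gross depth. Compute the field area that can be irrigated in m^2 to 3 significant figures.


Approach: apply Manning's equation with a conveyance and depth budget, Q = (1/n)*A*R^(2/3)*S^(1/2); Q_field = Q*(1-loss); Area = Q_field*t/(d/1000).
Step 1 — canal discharge (Manning's equation):
  Q = (1/0.0255) * 2.80 * 0.513^(2/3) * 0.00047^(1/2) = 1.5255 m^3/s
Step 2 — delivered flow: Q_field = 1.5255*(1 - 18/100) = 1.2509 m^3/s
Step 3 — volume delivered: V = 1.2509 * 9*3600 = 40529 m^3
Step 4 — area served: A = V / (depth/1000) = 40529 / 0.061 = 664000 m^2
Therefore the field area that can be irrigated = 664000 m^2.
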